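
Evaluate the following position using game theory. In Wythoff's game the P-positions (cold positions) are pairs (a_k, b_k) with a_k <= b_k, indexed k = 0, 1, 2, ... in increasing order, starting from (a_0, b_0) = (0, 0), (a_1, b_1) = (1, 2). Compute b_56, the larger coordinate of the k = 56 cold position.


By Wythoff's theorem, a_k = floor(k * phi) and b_k = floor(k * phi^2) = a_k + k, where phi = (1 + sqrt(5))/2 is the golden ratio.
phi = (1 + sqrt(5))/2 = 1.618034
phi^2 = phi + 1 = 2.618034
k = 56
k * phi^2 = 56 * 2.618034 = 146.609903
b_56 = floor(k * phi^2) = 146 (check: a_56 + k = 90 + 56 = 146)

146


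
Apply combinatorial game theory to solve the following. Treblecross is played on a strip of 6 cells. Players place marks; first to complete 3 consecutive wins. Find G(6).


Treblecross: place X on empty cells; 3-in-a-row wins.
Playing within two cells of an existing X lets the opponent win at once, so sensible play treats the cells i-2..i+2 around each X as dead. The player left with no safe cell loses, so this is a normal-play take-away game on strips of safe cells.
Placing X at cell i (0-indexed) of a strip of k safe cells leaves independent strips of sizes max(0, i-2) and max(0, k-i-3). Hence G(k) = mex{ G(max(0,i-2)) XOR G(max(0,k-i-3)) : 0 <= i < k }, with G(0) = 0.
G(1): splits (0,0):0^0=0 -> mex({0}) = 1
G(2): splits (0,0):0^0=0 -> mex({0}) = 1
G(3): splits (0,0):0^0=0 -> mex({0}) = 1
G(4): splits (0,1):0^1=1 (0,0):0^0=0 -> mex({0, 1}) = 2
G(5): splits (0,2):0^1=1 (0,1):0^1=1 (0,0):0^0=0 -> mex({0, 1}) = 2
G(6) = mex({1}) = 0
Therefore G(6) = 0.

0


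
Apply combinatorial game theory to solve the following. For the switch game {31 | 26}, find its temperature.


The game is {31 | 26}, a switch {a | b} with numbers a > b.
Cooling {a | b} by t gives {a - t | b + t}, which stops being hot when a - t = b + t, i.e. at t = (a - b)/2. So the temperature of a switch is (a - b)/2.
Temperature = (Left option - Right option) / 2
= (31 - (26)) / 2
= 5 / 2
= 5/2

5/2


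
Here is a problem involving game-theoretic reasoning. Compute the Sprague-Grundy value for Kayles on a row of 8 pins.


Kayles: a move removes 1 or 2 adjacent pins from a contiguous row.
Removing pins from a row of k leaves two independent rows (a, b) with a + b = k - 1 (one pin) or a + b = k - 2 (two pins); an end removal gives a = 0.
By Sprague-Grundy, G(k) = mex{ G(a) XOR G(b) } over all these splits. G(0) = 0.
G(1): splits (0,0):0^0=0 -> mex({0}) = 1
G(2): splits (0,1):0^1=1 (0,0):0^0=0 -> mex({0, 1}) = 2
G(3): splits (0,2):0^2=2 (1,1):1^1=0 (0,1):0^1=1 -> mex({0, 1, 2}) = 3
G(4): splits (0,3):0^3=3 (1,2):1^2=3 (0,2):0^2=2 (1,1):1^1=0 -> mex({0, 2, 3}) = 1
G(5): splits (0,4):0^1=1 (1,3):1^3=2 (2,2):2^2=0 (0,3):0^3=3 (1,2):1^2=3 -> mex({0, 1, 2, 3}) = 4
G(6) = mex({0, 1, 2, 4}) = 3
G(7) = mex({0, 1, 3, 4, 5}) = 2
G(8) = mex({0, 2, 3, 5, 6}) = 1
Therefore G(8) = 1.

1


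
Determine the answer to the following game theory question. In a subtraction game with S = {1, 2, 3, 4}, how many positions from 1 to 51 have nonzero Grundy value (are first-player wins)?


Subtraction set S = {1, 2, 3, 4}, so G(n) = n mod 5.
G(n) = 0 when n is a multiple of 5.
Multiples of 5 in [1, 51]: 10
N-positions (nonzero Grundy) = 51 - 10 = 41

41


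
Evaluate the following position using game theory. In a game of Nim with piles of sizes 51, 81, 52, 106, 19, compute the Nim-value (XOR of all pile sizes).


We need the XOR (exclusive or) of all pile sizes.
After XOR-ing pile 1 (size 51): 0 XOR 51 = 51
After XOR-ing pile 2 (size 81): 51 XOR 81 = 98
After XOR-ing pile 3 (size 52): 98 XOR 52 = 86
After XOR-ing pile 4 (size 106): 86 XOR 106 = 60
After XOR-ing pile 5 (size 19): 60 XOR 19 = 47
The Nim-value of this position is 47.

47


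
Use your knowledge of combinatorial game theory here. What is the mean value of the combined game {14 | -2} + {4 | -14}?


G1 = {14 | -2}, G2 = {4 | -14}
Each is a switch {a | b} with numbers a > b; its mean value is (a + b)/2, and mean value is additive over game sums: m(G1 + G2) = m(G1) + m(G2).
Mean of G1 = (14 + (-2))/2 = 12/2 = 6
Mean of G2 = (4 + (-14))/2 = -10/2 = -5
Mean of G1 + G2 = 6 + -5 = 1

1


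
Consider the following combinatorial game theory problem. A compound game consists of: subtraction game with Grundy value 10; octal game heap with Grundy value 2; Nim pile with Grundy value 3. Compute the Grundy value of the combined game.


By the Sprague-Grundy theorem, the Grundy value of a sum of games is the XOR of individual Grundy values.
subtraction game: Grundy value = 10. Running XOR: 0 XOR 10 = 10
octal game heap: Grundy value = 2. Running XOR: 10 XOR 2 = 8
Nim pile: Grundy value = 3. Running XOR: 8 XOR 3 = 11
The combined Grundy value is 11.

11


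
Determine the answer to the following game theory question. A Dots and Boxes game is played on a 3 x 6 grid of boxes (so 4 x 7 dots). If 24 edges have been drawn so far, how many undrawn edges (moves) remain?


Grid: 3 x 6 boxes, i.e. 4 rows and 7 columns of dots.
Horizontal edges: (rows + 1) * cols = 4 * 6 = 24
Vertical edges: rows * (cols + 1) = 3 * 7 = 21
Total edges: 24 + 21 = 45
Edges drawn: 24
Remaining: 45 - 24 = 21

21


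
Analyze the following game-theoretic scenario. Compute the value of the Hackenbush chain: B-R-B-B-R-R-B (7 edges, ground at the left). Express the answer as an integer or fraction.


Edges (from ground): B-R-B-B-R-R-B
By Berlekamp's sign-expansion rule, a Blue-Red Hackenbush stalk has the value of the surreal number whose sign sequence is the edge sequence with B -> + and R -> -.
Sign sequence: +-++--+
Trace the sign expansion in the surreal number tree, starting from 0:
Edge 1: B (sign +) -> bounds (0, +inf), value = 1
Edge 2: R (sign -) -> bounds (0, 1), value = 1/2
Edge 3: B (sign +) -> bounds (1/2, 1), value = 3/4
Edge 4: B (sign +) -> bounds (3/4, 1), value = 7/8
Edge 5: R (sign -) -> bounds (3/4, 7/8), value = 13/16
Edge 6: R (sign -) -> bounds (3/4, 13/16), value = 25/32
Edge 7: B (sign +) -> bounds (25/32, 13/16), value = 51/64
Game value = 51/64

51/64


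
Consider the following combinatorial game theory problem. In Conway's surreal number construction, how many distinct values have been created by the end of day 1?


Day 0: {|} = 0 is born. Count = 1.
Day n: the number of surreal numbers born by day n is 2^(n+1) - 1.
By day 0: 2^1 - 1 = 1
By day 1: 2^2 - 1 = 3
By day 1: 3 surreal numbers.

3


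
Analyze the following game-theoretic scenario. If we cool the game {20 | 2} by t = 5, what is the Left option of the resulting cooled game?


Original game: {20 | 2} (a switch {a | b} with a > b).
Cooling by t (for t below the temperature (a - b)/2 = 9) taxes each move by t: {a | b} cooled by t is {a - t | b + t}.
Cooling amount: t = 5
Cooled Left option: 20 - 5 = 15
Cooled Right option: 2 + 5 = 7
Cooled game: {15 | 7}
Left option = 15

15


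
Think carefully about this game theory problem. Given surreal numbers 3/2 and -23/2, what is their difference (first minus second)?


x = 3/2, y = -23/2
Converting to common denominator: 2
x = 3/2, y = -23/2
x - y = 3/2 - -23/2 = 13

13


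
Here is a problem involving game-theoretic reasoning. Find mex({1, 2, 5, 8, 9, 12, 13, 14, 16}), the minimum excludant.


Set = {1, 2, 5, 8, 9, 12, 13, 14, 16}
0 is NOT in the set. This is the mex.
mex = 0

0


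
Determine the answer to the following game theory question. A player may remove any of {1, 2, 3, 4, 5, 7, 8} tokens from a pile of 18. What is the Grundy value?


The subtraction set is S = {1, 2, 3, 4, 5, 7, 8}.
G(k) = mex{ G(k - s) : s in S, s <= k }. We compute iteratively: G(0) = 0.
G(1) = mex({0}) = 1
G(2) = mex({0, 1}) = 2
G(3) = mex({0, 1, 2}) = 3
G(4) = mex({0, 1, 2, 3}) = 4
G(5) = mex({0, 1, 2, 3, 4}) = 5
G(6) = mex({1, 2, 3, 4, 5}) = 0
G(7) = mex({0, 2, 3, 4, 5}) = 1
G(8) = mex({0, 1, 3, 4, 5}) = 2
G(9) = mex({0, 1, 2, 4, 5}) = 3
G(10) = mex({0, 1, 2, 3, 5}) = 4
G(11) = mex({0, 1, 2, 3, 4}) = 5
G(12) = mex({1, 2, 3, 4, 5}) = 0
G(13) = mex({0, 2, 3, 4, 5}) = 1
Observe that G(6)..G(13) = 0, 1, 2, 3, 4, 5, 0, 1 repeats G(0)..G(7) = 0, 1, 2, 3, 4, 5, 0, 1.
For k >= max(S) = 8, G(k) is determined by the previous 8 values G(k-8)..G(k-1); a window of 8 consecutive values has recurred shifted by 6, so by induction G(k + 6) = G(k) for all k >= 0: the sequence is periodic from the start with period 6.
One period: G(0..5) = 0, 1, 2, 3, 4, 5.
18 mod 6 = 0, so G(18) = G(0) = 0.

0


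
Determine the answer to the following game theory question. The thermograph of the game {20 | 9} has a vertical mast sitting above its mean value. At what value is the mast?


Game = {20 | 9}, a switch {a | b} with numbers a > b.
Its thermograph has left wall a - t and right wall b + t, which meet at t = (a - b)/2, where both equal (a + b)/2. So the mast (mean value) is at (a + b)/2.
Mean = (20 + (9))/2 = 29/2 = 29/2

29/2


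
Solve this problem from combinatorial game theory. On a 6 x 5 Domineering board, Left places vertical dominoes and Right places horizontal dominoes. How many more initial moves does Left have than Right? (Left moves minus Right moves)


Board is 6 x 5 (rows x cols).
Left (vertical) placements: (rows-1) * cols = 5 * 5 = 25
Right (horizontal) placements: rows * (cols-1) = 6 * 4 = 24
Advantage = Left - Right = 25 - 24 = 1

1


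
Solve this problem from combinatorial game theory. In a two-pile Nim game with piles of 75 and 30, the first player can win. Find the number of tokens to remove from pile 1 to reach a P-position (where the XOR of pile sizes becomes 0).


Piles: 75 and 30
Current XOR: 75 XOR 30 = 85 (non-zero, so this is an N-position).
To make the XOR zero, we need to find a move that balances the piles.
For pile 1 (size 75): target = 75 XOR 85 = 30
We reduce pile 1 from 75 to 30.
Tokens removed: 75 - 30 = 45
Verification: 30 XOR 30 = 0

45


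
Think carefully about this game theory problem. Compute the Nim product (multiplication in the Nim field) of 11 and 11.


Nim multiplication is bilinear over XOR: (u XOR v) * w = (u*w) XOR (v*w).
So we split each operand into its bit components and XOR the pairwise Nim products.
11 = 1 + 2 + 8 (as XOR of powers of 2).
11 = 1 + 2 + 8 (as XOR of powers of 2).
Using the standard Nim-product table on single bits:
  2*2 = 3,   2*4 = 8,   2*8 = 12,
  4*4 = 6,   4*8 = 11,  8*8 = 13,
and  1*x = x (identity), k*l = l*k (commutative).
Pairwise Nim products:
  1 * 1 = 1
  1 * 2 = 2
  1 * 8 = 8
  2 * 1 = 2
  2 * 2 = 3
  2 * 8 = 12
  8 * 1 = 8
  8 * 2 = 12
  8 * 8 = 13
XOR them: 1 XOR 2 XOR 8 XOR 2 XOR 3 XOR 12 XOR 8 XOR 12 XOR 13 = 15.
Result: 11 * 11 = 15 (in Nim).

15


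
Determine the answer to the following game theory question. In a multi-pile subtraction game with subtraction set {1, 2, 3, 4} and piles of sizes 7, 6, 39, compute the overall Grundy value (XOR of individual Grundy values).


Subtraction set: {1, 2, 3, 4}
For this subtraction set, G(n) = n mod 5 (period = max + 1 = 5).
Pile 1 (size 7): G(7) = 7 mod 5 = 2
Pile 2 (size 6): G(6) = 6 mod 5 = 1
Pile 3 (size 39): G(39) = 39 mod 5 = 4
Total Grundy value = XOR of all: 2 XOR 1 XOR 4 = 7

7


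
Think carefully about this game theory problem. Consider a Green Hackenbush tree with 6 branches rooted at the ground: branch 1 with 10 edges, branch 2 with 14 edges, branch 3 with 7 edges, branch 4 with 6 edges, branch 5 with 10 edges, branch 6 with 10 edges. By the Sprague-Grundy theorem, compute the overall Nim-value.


The tree has 6 branches from the ground vertex.
In Green Hackenbush, the Nim-value of a simple path of length k is k.
Branch 1: length 10, Nim-value = 10
Branch 2: length 14, Nim-value = 14
Branch 3: length 7, Nim-value = 7
Branch 4: length 6, Nim-value = 6
Branch 5: length 10, Nim-value = 10
Branch 6: length 10, Nim-value = 10
Total Nim-value = XOR of all branch values:
0 XOR 10 = 10
10 XOR 14 = 4
4 XOR 7 = 3
3 XOR 6 = 5
5 XOR 10 = 15
15 XOR 10 = 5
Nim-value of the tree = 5

5


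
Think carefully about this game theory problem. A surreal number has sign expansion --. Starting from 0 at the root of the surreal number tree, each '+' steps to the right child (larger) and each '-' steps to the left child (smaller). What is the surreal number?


Sign expansion: --
Rule: track bounds (lo, hi), initially (-inf, +inf). On '+', the current value becomes lo and we move to the simplest number in (value, hi): value + 1 if hi = +inf, otherwise the midpoint (value + hi)/2. On '-', the current value becomes hi and we move to value - 1 if lo = -inf, otherwise the midpoint (lo + value)/2.
Start at 0.
Step 1: sign = -, move left. Bounds: (-inf, 0). Value = -1
Step 2: sign = -, move left. Bounds: (-inf, -1). Value = -2
The surreal number with sign expansion -- is -2.

-2


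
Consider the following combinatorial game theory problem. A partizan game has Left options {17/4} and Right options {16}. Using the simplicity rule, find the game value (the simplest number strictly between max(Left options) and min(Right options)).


Left options: {17/4}, max = 17/4
Right options: {16}, min = 16
All options are numbers and max(Left) < min(Right), so by the simplicity theorem the value is the simplest (earliest-born) number strictly between 17/4 and 16.
Integers 5 through 15 all lie strictly between 17/4 and 16.
Among integers, the simplest (lowest birthday = smallest |n|; 0 is born on day 0, +-n on day n) is 5.
No non-integer in the interval can be simpler: if x is a non-integer in the interval, then floor(x) or ceil(x) also lies in the interval (the interval contains an integer), and both are proper prefixes of x's sign expansion, i.e. born earlier. So the game value is 5.
Game value = 5

5


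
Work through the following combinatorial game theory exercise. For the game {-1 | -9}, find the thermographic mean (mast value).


Game = {-1 | -9}, a switch {a | b} with numbers a > b.
Its thermograph has left wall a - t and right wall b + t, which meet at t = (a - b)/2, where both equal (a + b)/2. So the mast (mean value) is at (a + b)/2.
Mean = (-1 + (-9))/2 = -10/2 = -5

-5


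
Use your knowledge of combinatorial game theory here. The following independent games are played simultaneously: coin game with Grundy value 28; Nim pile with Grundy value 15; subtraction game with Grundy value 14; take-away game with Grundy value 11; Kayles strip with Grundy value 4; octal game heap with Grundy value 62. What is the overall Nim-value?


By the Sprague-Grundy theorem, the Grundy value of a sum of games is the XOR of individual Grundy values.
coin game: Grundy value = 28. Running XOR: 0 XOR 28 = 28
Nim pile: Grundy value = 15. Running XOR: 28 XOR 15 = 19
subtraction game: Grundy value = 14. Running XOR: 19 XOR 14 = 29
take-away game: Grundy value = 11. Running XOR: 29 XOR 11 = 22
Kayles strip: Grundy value = 4. Running XOR: 22 XOR 4 = 18
octal game heap: Grundy value = 62. Running XOR: 18 XOR 62 = 44
The combined Grundy value is 44.

44


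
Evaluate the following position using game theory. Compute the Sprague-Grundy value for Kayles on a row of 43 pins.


Kayles: a move removes 1 or 2 adjacent pins from a contiguous row.
Removing pins from a row of k leaves two independent rows (a, b) with a + b = k - 1 (one pin) or a + b = k - 2 (two pins); an end removal gives a = 0.
By Sprague-Grundy, G(k) = mex{ G(a) XOR G(b) } over all these splits. G(0) = 0.
G(1): splits (0,0):0^0=0 -> mex({0}) = 1
G(2): splits (0,1):0^1=1 (0,0):0^0=0 -> mex({0, 1}) = 2
G(3): splits (0,2):0^2=2 (1,1):1^1=0 (0,1):0^1=1 -> mex({0, 1, 2}) = 3
G(4): splits (0,3):0^3=3 (1,2):1^2=3 (0,2):0^2=2 (1,1):1^1=0 -> mex({0, 2, 3}) = 1
G(5): splits (0,4):0^1=1 (1,3):1^3=2 (2,2):2^2=0 (0,3):0^3=3 (1,2):1^2=3 -> mex({0, 1, 2, 3}) = 4
G(6) = mex({0, 1, 2, 4}) = 3
G(7) = mex({0, 1, 3, 4, 5}) = 2
G(8) = mex({0, 2, 3, 5, 6}) = 1
G(9) = mex({0, 1, 2, 3, 6, 7}) = 4
G(10) = mex({0, 1, 3, 4, 5, 7}) = 2
G(11) = mex({0, 1, 2, 3, 4, 5}) = 6
G(12) = mex({0, 1, 2, 3, 5, 6, 7}) = 4
G(13) = mex({0, 2, 3, 4, 6, 7}) = 1
G(14) = mex({0, 1, 4, 5, 6, 7}) = 2
G(15) = mex({0, 1, 2, 3, 4, 5, 6}) = 7
G(16) = mex({0, 2, 3, 5, 6, 7}) = 1
G(17) = mex({0, 1, 2, 3, 5, 6, 7}) = 4
G(18) = mex({0, 1, 2, 4, 5, 6}) = 3
G(19) = mex({0, 1, 3, 4, 5, 7}) = 2
G(20) = mex({0, 2, 3, 4, 5, 6, 7}) = 1
G(21) = mex({0, 1, 2, 3, 5, 6, 7}) = 4
G(22) = mex({0, 1, 2, 3, 4, 5, 7}) = 6
G(23) = mex({0, 1, 2, 3, 4, 5, 6}) = 7
G(24) = mex({0, 1, 2, 3, 5, 6, 7}) = 4
G(25) = mex({0, 2, 3, 4, 6, 7}) = 1
G(26) = mex({0, 1, 3, 4, 5, 6, 7}) = 2
G(27) = mex({0, 1, 2, 3, 4, 5, 6, 7}) = 8
G(28) = mex({0, 1, 2, 3, 4, 6, 7, 8}) = 5
G(29) = mex({0, 1, 2, 3, 5, 6, 7, 8, 9}) = 4
G(30) = mex({0, 1, 2, 3, 4, 5, 6, 9, 10}) = 7
G(31) = mex({0, 1, 3, 4, 5, 7, 10, 11}) = 2
G(32) = mex({0, 2, 3, 4, 5, 6, 7, 9, 11}) = 1
G(33) = mex({0, 1, 2, 3, 4, 5, 6, 7, 9, 12}) = 8
G(34) = mex({0, 1, 2, 3, 4, 5, 7, 8, 11, 12}) = 6
G(35) = mex({0, 1, 2, 3, 4, 5, 6, 8, 9, 10, 11}) = 7
G(36) = mex({0, 1, 2, 3, 5, 6, 7, 9, 10}) = 4
G(37) = mex({0, 2, 3, 4, 6, 7, 9, 10, 11, 12}) = 1
G(38) = mex({0, 1, 3, 4, 5, 6, 7, 9, 10, 11, 12}) = 2
G(39) = mex({0, 1, 2, 4, 5, 6, 7, 9, 10, 12, 14}) = 3
G(40) = mex({0, 2, 3, 4, 6, 7, 11, 12, 14}) = 1
G(41) = mex({0, 1, 2, 3, 5, 6, 7, 9, 10, 11, 12}) = 4
G(42) = mex({0, 1, 2, 3, 4, 5, 6, 9, 10}) = 7
G(43) = mex({0, 1, 3, 4, 5, 7, 9, 10, 12, 15}) = 2
Therefore G(43) = 2.

2


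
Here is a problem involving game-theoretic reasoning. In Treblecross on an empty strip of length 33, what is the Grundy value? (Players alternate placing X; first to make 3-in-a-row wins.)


Treblecross: place X on empty cells; 3-in-a-row wins.
Playing within two cells of an existing X lets the opponent win at once, so sensible play treats the cells i-2..i+2 around each X as dead. The player left with no safe cell loses, so this is a normal-play take-away game on strips of safe cells.
Placing X at cell i (0-indexed) of a strip of k safe cells leaves independent strips of sizes max(0, i-2) and max(0, k-i-3). Hence G(k) = mex{ G(max(0,i-2)) XOR G(max(0,k-i-3)) : 0 <= i < k }, with G(0) = 0.
G(1): splits (0,0):0^0=0 -> mex({0}) = 1
G(2): splits (0,0):0^0=0 -> mex({0}) = 1
G(3): splits (0,0):0^0=0 -> mex({0}) = 1
G(4): splits (0,1):0^1=1 (0,0):0^0=0 -> mex({0, 1}) = 2
G(5): splits (0,2):0^1=1 (0,1):0^1=1 (0,0):0^0=0 -> mex({0, 1}) = 2
G(6) = mex({1}) = 0
G(7) = mex({0, 1, 2}) = 3
G(8) = mex({0, 1, 2}) = 3
G(9) = mex({0, 2}) = 1
G(10) = mex({0, 2, 3}) = 1
G(11) = mex({0, 3}) = 1
G(12) = mex({1, 3}) = 0
G(13) = mex({0, 1, 2, 3}) = 4
G(14) = mex({0, 1, 2}) = 3
G(15) = mex({0, 1, 2}) = 3
G(16) = mex({0, 1, 2, 4}) = 3
G(17) = mex({0, 1, 3, 4}) = 2
G(18) = mex({0, 1, 3, 4}) = 2
G(19) = mex({0, 1, 3, 5}) = 2
G(20) = mex({0, 1, 2, 3, 5}) = 4
G(21) = mex({0, 1, 2, 3, 5}) = 4
G(22) = mex({1, 2, 6}) = 0
G(23) = mex({0, 1, 2, 3, 4, 6}) = 5
G(24) = mex({0, 1, 2, 3, 4}) = 5
G(25) = mex({0, 1, 3, 4, 7}) = 2
G(26) = mex({0, 1, 3, 4, 5, 7}) = 2
G(27) = mex({0, 1, 3, 5}) = 2
G(28) = mex({0, 1, 2, 5}) = 3
G(29) = mex({0, 1, 2, 4, 5, 6}) = 3
G(30) = mex({1, 2, 4, 6}) = 0
G(31) = mex({0, 1, 2, 3, 4, 6}) = 5
G(32) = mex({1, 2, 3, 4, 7}) = 0
G(33) = mex({0, 3, 7}) = 1
Therefore G(33) = 1.

1


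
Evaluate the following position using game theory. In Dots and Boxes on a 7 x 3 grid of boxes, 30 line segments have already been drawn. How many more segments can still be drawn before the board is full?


Grid: 7 x 3 boxes, i.e. 8 rows and 4 columns of dots.
Horizontal edges: (rows + 1) * cols = 8 * 3 = 24
Vertical edges: rows * (cols + 1) = 7 * 4 = 28
Total edges: 24 + 28 = 52
Edges drawn: 30
Remaining: 52 - 30 = 22

22


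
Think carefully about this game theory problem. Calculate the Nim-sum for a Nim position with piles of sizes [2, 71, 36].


We need the XOR (exclusive or) of all pile sizes.
After XOR-ing pile 1 (size 2): 0 XOR 2 = 2
After XOR-ing pile 2 (size 71): 2 XOR 71 = 69
After XOR-ing pile 3 (size 36): 69 XOR 36 = 97
The Nim-value of this position is 97.

97


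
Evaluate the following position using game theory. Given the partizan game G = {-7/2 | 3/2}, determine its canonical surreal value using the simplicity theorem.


Left options: {-7/2}, max = -7/2
Right options: {3/2}, min = 3/2
All options are numbers and max(Left) < min(Right), so by the simplicity theorem the value is the simplest (earliest-born) number strictly between -7/2 and 3/2.
Integers -3 through 1 all lie strictly between -7/2 and 3/2.
Among integers, the simplest (lowest birthday = smallest |n|; 0 is born on day 0, +-n on day n) is 0.
No non-integer in the interval can be simpler: if x is a non-integer in the interval, then floor(x) or ceil(x) also lies in the interval (the interval contains an integer), and both are proper prefixes of x's sign expansion, i.e. born earlier. So the game value is 0.
Game value = 0

0


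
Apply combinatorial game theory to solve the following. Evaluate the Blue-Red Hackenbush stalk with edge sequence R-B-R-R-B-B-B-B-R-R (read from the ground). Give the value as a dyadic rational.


Edges (from ground): R-B-R-R-B-B-B-B-R-R
By Berlekamp's sign-expansion rule, a Blue-Red Hackenbush stalk has the value of the surreal number whose sign sequence is the edge sequence with B -> + and R -> -.
Sign sequence: -+--++++--
Trace the sign expansion in the surreal number tree, starting from 0:
Edge 1: R (sign -) -> bounds (-inf, 0), value = -1
Edge 2: B (sign +) -> bounds (-1, 0), value = -1/2
Edge 3: R (sign -) -> bounds (-1, -1/2), value = -3/4
Edge 4: R (sign -) -> bounds (-1, -3/4), value = -7/8
Edge 5: B (sign +) -> bounds (-7/8, -3/4), value = -13/16
Edge 6: B (sign +) -> bounds (-13/16, -3/4), value = -25/32
Edge 7: B (sign +) -> bounds (-25/32, -3/4), value = -49/64
Edge 8: B (sign +) -> bounds (-49/64, -3/4), value = -97/128
Edge 9: R (sign -) -> bounds (-49/64, -97/128), value = -195/256
Edge 10: R (sign -) -> bounds (-49/64, -195/256), value = -391/512
Game value = -391/512

-391/512


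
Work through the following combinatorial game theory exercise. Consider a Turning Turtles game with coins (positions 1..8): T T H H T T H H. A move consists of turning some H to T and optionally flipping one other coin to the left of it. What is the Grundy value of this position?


Coins: T T H H T T H H
Key fact: a single head at position k behaves exactly like a Nim heap of size k (turning it to T and optionally flipping a coin at j < k corresponds to moving the heap from k to j, or to 0), and heads combine as a disjunctive sum (two heads at the same place would cancel, matching j XOR j = 0). So the Nim-value is the XOR of the 1-indexed positions of the heads.
Face-up positions (1-indexed): [3, 4, 7, 8]
XOR 0 with 3: 0 XOR 3 = 3
XOR 3 with 4: 3 XOR 4 = 7
XOR 7 with 7: 7 XOR 7 = 0
XOR 0 with 8: 0 XOR 8 = 8
Nim-value = 8

8


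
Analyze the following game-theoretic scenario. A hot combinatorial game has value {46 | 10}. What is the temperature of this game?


The game is {46 | 10}, a switch {a | b} with numbers a > b.
Cooling {a | b} by t gives {a - t | b + t}, which stops being hot when a - t = b + t, i.e. at t = (a - b)/2. So the temperature of a switch is (a - b)/2.
Temperature = (Left option - Right option) / 2
= (46 - (10)) / 2
= 36 / 2
= 18

18


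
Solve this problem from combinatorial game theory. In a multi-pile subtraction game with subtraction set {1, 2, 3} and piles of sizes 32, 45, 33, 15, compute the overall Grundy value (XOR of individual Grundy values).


Subtraction set: {1, 2, 3}
For this subtraction set, G(n) = n mod 4 (period = max + 1 = 4).
Pile 1 (size 32): G(32) = 32 mod 4 = 0
Pile 2 (size 45): G(45) = 45 mod 4 = 1
Pile 3 (size 33): G(33) = 33 mod 4 = 1
Pile 4 (size 15): G(15) = 15 mod 4 = 3
Total Grundy value = XOR of all: 0 XOR 1 XOR 1 XOR 3 = 3

3


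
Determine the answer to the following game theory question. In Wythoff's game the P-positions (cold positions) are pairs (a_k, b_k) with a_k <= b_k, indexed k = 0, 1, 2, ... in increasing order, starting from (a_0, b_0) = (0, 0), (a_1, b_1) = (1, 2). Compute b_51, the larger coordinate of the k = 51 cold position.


By Wythoff's theorem, a_k = floor(k * phi) and b_k = floor(k * phi^2) = a_k + k, where phi = (1 + sqrt(5))/2 is the golden ratio.
phi = (1 + sqrt(5))/2 = 1.618034
phi^2 = phi + 1 = 2.618034
k = 51
k * phi^2 = 51 * 2.618034 = 133.519733
b_51 = floor(k * phi^2) = 133 (check: a_51 + k = 82 + 51 = 133)

133


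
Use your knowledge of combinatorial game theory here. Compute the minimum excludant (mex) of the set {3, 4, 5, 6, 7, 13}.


Set = {3, 4, 5, 6, 7, 13}
0 is NOT in the set. This is the mex.
mex = 0

0


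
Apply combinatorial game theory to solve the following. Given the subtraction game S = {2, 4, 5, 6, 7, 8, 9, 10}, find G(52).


The subtraction set is S = {2, 4, 5, 6, 7, 8, 9, 10}.
G(k) = mex{ G(k - s) : s in S, s <= k }. We compute iteratively: G(0) = 0.
G(1) = mex({}) = 0
G(2) = mex({0}) = 1
G(3) = mex({0}) = 1
G(4) = mex({0, 1}) = 2
G(5) = mex({0, 1}) = 2
G(6) = mex({0, 1, 2}) = 3
G(7) = mex({0, 1, 2}) = 3
G(8) = mex({0, 1, 2, 3}) = 4
G(9) = mex({0, 1, 2, 3}) = 4
G(10) = mex({0, 1, 2, 3, 4}) = 5
G(11) = mex({0, 1, 2, 3, 4}) = 5
G(12) = mex({1, 2, 3, 4, 5}) = 0
G(13) = mex({1, 2, 3, 4, 5}) = 0
G(14) = mex({0, 2, 3, 4, 5}) = 1
G(15) = mex({0, 2, 3, 4, 5}) = 1
G(16) = mex({0, 1, 3, 4, 5}) = 2
G(17) = mex({0, 1, 3, 4, 5}) = 2
G(18) = mex({0, 1, 2, 4, 5}) = 3
G(19) = mex({0, 1, 2, 4, 5}) = 3
G(20) = mex({0, 1, 2, 3, 5}) = 4
G(21) = mex({0, 1, 2, 3, 5}) = 4
Observe that G(12)..G(21) = 0, 0, 1, 1, 2, 2, 3, 3, 4, 4 repeats G(0)..G(9) = 0, 0, 1, 1, 2, 2, 3, 3, 4, 4.
For k >= max(S) = 10, G(k) is determined by the previous 10 values G(k-10)..G(k-1); a window of 10 consecutive values has recurred shifted by 12, so by induction G(k + 12) = G(k) for all k >= 0: the sequence is periodic from the start with period 12.
One period: G(0..11) = 0, 0, 1, 1, 2, 2, 3, 3, 4, 4, 5, 5.
52 mod 12 = 4, so G(52) = G(4) = 2.

2


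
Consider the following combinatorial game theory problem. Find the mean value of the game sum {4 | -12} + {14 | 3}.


G1 = {4 | -12}, G2 = {14 | 3}
Each is a switch {a | b} with numbers a > b; its mean value is (a + b)/2, and mean value is additive over game sums: m(G1 + G2) = m(G1) + m(G2).
Mean of G1 = (4 + (-12))/2 = -8/2 = -4
Mean of G2 = (14 + (3))/2 = 17/2 = 17/2
Mean of G1 + G2 = -4 + 17/2 = 9/2

9/2


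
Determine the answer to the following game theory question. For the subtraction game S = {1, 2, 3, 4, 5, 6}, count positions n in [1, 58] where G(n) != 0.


Subtraction set S = {1, 2, 3, 4, 5, 6}, so G(n) = n mod 7.
G(n) = 0 when n is a multiple of 7.
Multiples of 7 in [1, 58]: 8
N-positions (nonzero Grundy) = 58 - 8 = 50

50


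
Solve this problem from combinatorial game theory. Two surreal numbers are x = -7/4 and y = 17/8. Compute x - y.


x = -7/4, y = 17/8
Converting to common denominator: 8
x = -14/8, y = 17/8
x - y = -7/4 - 17/8 = -31/8

-31/8


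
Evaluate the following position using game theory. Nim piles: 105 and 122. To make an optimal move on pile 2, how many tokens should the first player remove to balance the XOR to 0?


Piles: 105 and 122
Current XOR: 105 XOR 122 = 19 (non-zero, so this is an N-position).
To make the XOR zero, we need to find a move that balances the piles.
For pile 2 (size 122): target = 122 XOR 19 = 105
We reduce pile 2 from 122 to 105.
Tokens removed: 122 - 105 = 17
Verification: 105 XOR 105 = 0

17


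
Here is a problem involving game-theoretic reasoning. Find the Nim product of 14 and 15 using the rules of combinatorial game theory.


Nim multiplication is bilinear over XOR: (u XOR v) * w = (u*w) XOR (v*w).
So we split each operand into its bit components and XOR the pairwise Nim products.
14 = 2 + 4 + 8 (as XOR of powers of 2).
15 = 1 + 2 + 4 + 8 (as XOR of powers of 2).
Using the standard Nim-product table on single bits:
  2*2 = 3,   2*4 = 8,   2*8 = 12,
  4*4 = 6,   4*8 = 11,  8*8 = 13,
and  1*x = x (identity), k*l = l*k (commutative).
Pairwise Nim products:
  2 * 1 = 2
  2 * 2 = 3
  2 * 4 = 8
  2 * 8 = 12
  4 * 1 = 4
  4 * 2 = 8
  4 * 4 = 6
  4 * 8 = 11
  8 * 1 = 8
  8 * 2 = 12
  8 * 4 = 11
  8 * 8 = 13
XOR them: 2 XOR 3 XOR 8 XOR 12 XOR 4 XOR 8 XOR 6 XOR 11 XOR 8 XOR 12 XOR 11 XOR 13 = 6.
Result: 14 * 15 = 6 (in Nim).

6


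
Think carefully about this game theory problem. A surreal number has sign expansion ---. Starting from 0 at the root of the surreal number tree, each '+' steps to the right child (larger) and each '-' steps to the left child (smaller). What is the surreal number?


Sign expansion: ---
Rule: track bounds (lo, hi), initially (-inf, +inf). On '+', the current value becomes lo and we move to the simplest number in (value, hi): value + 1 if hi = +inf, otherwise the midpoint (value + hi)/2. On '-', the current value becomes hi and we move to value - 1 if lo = -inf, otherwise the midpoint (lo + value)/2.
Start at 0.
Step 1: sign = -, move left. Bounds: (-inf, 0). Value = -1
Step 2: sign = -, move left. Bounds: (-inf, -1). Value = -2
Step 3: sign = -, move left. Bounds: (-inf, -2). Value = -3
The surreal number with sign expansion --- is -3.

-3


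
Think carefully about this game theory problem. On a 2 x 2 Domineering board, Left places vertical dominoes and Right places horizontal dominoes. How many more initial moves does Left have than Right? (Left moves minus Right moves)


Board is 2 x 2 (rows x cols).
Left (vertical) placements: (rows-1) * cols = 1 * 2 = 2
Right (horizontal) placements: rows * (cols-1) = 2 * 1 = 2
Advantage = Left - Right = 2 - 2 = 0

0


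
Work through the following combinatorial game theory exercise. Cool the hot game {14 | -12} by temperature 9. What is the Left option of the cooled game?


Original game: {14 | -12} (a switch {a | b} with a > b).
Cooling by t (for t below the temperature (a - b)/2 = 13) taxes each move by t: {a | b} cooled by t is {a - t | b + t}.
Cooling amount: t = 9
Cooled Left option: 14 - 9 = 5
Cooled Right option: -12 + 9 = -3
Cooled game: {5 | -3}
Left option = 5

5


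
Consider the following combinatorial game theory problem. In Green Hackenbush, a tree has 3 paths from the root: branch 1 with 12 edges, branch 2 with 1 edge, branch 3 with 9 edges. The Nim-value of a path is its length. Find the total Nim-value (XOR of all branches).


The tree has 3 branches from the ground vertex.
In Green Hackenbush, the Nim-value of a simple path of length k is k.
Branch 1: length 12, Nim-value = 12
Branch 2: length 1, Nim-value = 1
Branch 3: length 9, Nim-value = 9
Total Nim-value = XOR of all branch values:
0 XOR 12 = 12
12 XOR 1 = 13
13 XOR 9 = 4
Nim-value of the tree = 4

4


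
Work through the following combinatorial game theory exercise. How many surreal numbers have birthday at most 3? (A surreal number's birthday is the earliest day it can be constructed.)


Day 0: {|} = 0 is born. Count = 1.
Day n: the number of surreal numbers born by day n is 2^(n+1) - 1.
By day 0: 2^1 - 1 = 1
By day 1: 2^2 - 1 = 3
By day 2: 2^3 - 1 = 7
By day 3: 2^4 - 1 = 15
By day 3: 15 surreal numbers.

15


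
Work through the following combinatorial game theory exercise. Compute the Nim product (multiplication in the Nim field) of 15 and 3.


Nim multiplication is bilinear over XOR: (u XOR v) * w = (u*w) XOR (v*w).
So we split each operand into its bit components and XOR the pairwise Nim products.
15 = 1 + 2 + 4 + 8 (as XOR of powers of 2).
3 = 1 + 2 (as XOR of powers of 2).
Using the standard Nim-product table on single bits:
  2*2 = 3,   2*4 = 8,   2*8 = 12,
  4*4 = 6,   4*8 = 11,  8*8 = 13,
and  1*x = x (identity), k*l = l*k (commutative).
Pairwise Nim products:
  1 * 1 = 1
  1 * 2 = 2
  2 * 1 = 2
  2 * 2 = 3
  4 * 1 = 4
  4 * 2 = 8
  8 * 1 = 8
  8 * 2 = 12
XOR them: 1 XOR 2 XOR 2 XOR 3 XOR 4 XOR 8 XOR 8 XOR 12 = 10.
Result: 15 * 3 = 10 (in Nim).

10


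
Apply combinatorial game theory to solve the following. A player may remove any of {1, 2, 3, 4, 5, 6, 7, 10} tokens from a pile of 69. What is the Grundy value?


The subtraction set is S = {1, 2, 3, 4, 5, 6, 7, 10}.
G(k) = mex{ G(k - s) : s in S, s <= k }. We compute iteratively: G(0) = 0.
G(1) = mex({0}) = 1
G(2) = mex({0, 1}) = 2
G(3) = mex({0, 1, 2}) = 3
G(4) = mex({0, 1, 2, 3}) = 4
G(5) = mex({0, 1, 2, 3, 4}) = 5
G(6) = mex({0, 1, 2, 3, 4, 5}) = 6
G(7) = mex({0, 1, 2, 3, 4, 5, 6}) = 7
G(8) = mex({1, 2, 3, 4, 5, 6, 7}) = 0
G(9) = mex({0, 2, 3, 4, 5, 6, 7}) = 1
G(10) = mex({0, 1, 3, 4, 5, 6, 7}) = 2
G(11) = mex({0, 1, 2, 4, 5, 6, 7}) = 3
G(12) = mex({0, 1, 2, 3, 5, 6, 7}) = 4
G(13) = mex({0, 1, 2, 3, 4, 6, 7}) = 5
G(14) = mex({0, 1, 2, 3, 4, 5, 7}) = 6
G(15) = mex({0, 1, 2, 3, 4, 5, 6}) = 7
G(16) = mex({1, 2, 3, 4, 5, 6, 7}) = 0
G(17) = mex({0, 2, 3, 4, 5, 6, 7}) = 1
Observe that G(8)..G(17) = 0, 1, 2, 3, 4, 5, 6, 7, 0, 1 repeats G(0)..G(9) = 0, 1, 2, 3, 4, 5, 6, 7, 0, 1.
For k >= max(S) = 10, G(k) is determined by the previous 10 values G(k-10)..G(k-1); a window of 10 consecutive values has recurred shifted by 8, so by induction G(k + 8) = G(k) for all k >= 0: the sequence is periodic from the start with period 8.
One period: G(0..7) = 0, 1, 2, 3, 4, 5, 6, 7.
69 mod 8 = 5, so G(69) = G(5) = 5.

5


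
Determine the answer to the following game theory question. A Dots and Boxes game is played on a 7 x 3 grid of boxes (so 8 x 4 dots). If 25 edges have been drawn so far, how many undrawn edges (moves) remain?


Grid: 7 x 3 boxes, i.e. 8 rows and 4 columns of dots.
Horizontal edges: (rows + 1) * cols = 8 * 3 = 24
Vertical edges: rows * (cols + 1) = 7 * 4 = 28
Total edges: 24 + 28 = 52
Edges drawn: 25
Remaining: 52 - 25 = 27

27


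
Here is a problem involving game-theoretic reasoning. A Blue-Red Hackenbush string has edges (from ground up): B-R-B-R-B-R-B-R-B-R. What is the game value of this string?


Edges (from ground): B-R-B-R-B-R-B-R-B-R
By Berlekamp's sign-expansion rule, a Blue-Red Hackenbush stalk has the value of the surreal number whose sign sequence is the edge sequence with B -> + and R -> -.
Sign sequence: +-+-+-+-+-
Trace the sign expansion in the surreal number tree, starting from 0:
Edge 1: B (sign +) -> bounds (0, +inf), value = 1
Edge 2: R (sign -) -> bounds (0, 1), value = 1/2
Edge 3: B (sign +) -> bounds (1/2, 1), value = 3/4
Edge 4: R (sign -) -> bounds (1/2, 3/4), value = 5/8
Edge 5: B (sign +) -> bounds (5/8, 3/4), value = 11/16
Edge 6: R (sign -) -> bounds (5/8, 11/16), value = 21/32
Edge 7: B (sign +) -> bounds (21/32, 11/16), value = 43/64
Edge 8: R (sign -) -> bounds (21/32, 43/64), value = 85/128
Edge 9: B (sign +) -> bounds (85/128, 43/64), value = 171/256
Edge 10: R (sign -) -> bounds (85/128, 171/256), value = 341/512
Game value = 341/512

341/512


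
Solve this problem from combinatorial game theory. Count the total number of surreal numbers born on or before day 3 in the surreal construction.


Day 0: {|} = 0 is born. Count = 1.
Day n: the number of surreal numbers born by day n is 2^(n+1) - 1.
By day 0: 2^1 - 1 = 1
By day 1: 2^2 - 1 = 3
By day 2: 2^3 - 1 = 7
By day 3: 2^4 - 1 = 15
By day 3: 15 surreal numbers.

15


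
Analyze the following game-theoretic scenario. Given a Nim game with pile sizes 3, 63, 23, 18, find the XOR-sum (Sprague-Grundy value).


We need the XOR (exclusive or) of all pile sizes.
After XOR-ing pile 1 (size 3): 0 XOR 3 = 3
After XOR-ing pile 2 (size 63): 3 XOR 63 = 60
After XOR-ing pile 3 (size 23): 60 XOR 23 = 43
After XOR-ing pile 4 (size 18): 43 XOR 18 = 57
The Nim-value of this position is 57.

57


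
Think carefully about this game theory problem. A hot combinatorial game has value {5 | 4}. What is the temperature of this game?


The game is {5 | 4}, a switch {a | b} with numbers a > b.
Cooling {a | b} by t gives {a - t | b + t}, which stops being hot when a - t = b + t, i.e. at t = (a - b)/2. So the temperature of a switch is (a - b)/2.
Temperature = (Left option - Right option) / 2
= (5 - (4)) / 2
= 1 / 2
= 1/2

1/2


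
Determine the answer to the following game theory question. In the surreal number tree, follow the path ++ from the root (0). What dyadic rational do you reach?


Sign expansion: ++
Rule: track bounds (lo, hi), initially (-inf, +inf). On '+', the current value becomes lo and we move to the simplest number in (value, hi): value + 1 if hi = +inf, otherwise the midpoint (value + hi)/2. On '-', the current value becomes hi and we move to value - 1 if lo = -inf, otherwise the midpoint (lo + value)/2.
Start at 0.
Step 1: sign = +, move right. Bounds: (0, +inf). Value = 1
Step 2: sign = +, move right. Bounds: (1, +inf). Value = 2
The surreal number with sign expansion ++ is 2.

2


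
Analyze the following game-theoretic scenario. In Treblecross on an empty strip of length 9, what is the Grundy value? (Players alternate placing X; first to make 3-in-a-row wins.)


Treblecross: place X on empty cells; 3-in-a-row wins.
Playing within two cells of an existing X lets the opponent win at once, so sensible play treats the cells i-2..i+2 around each X as dead. The player left with no safe cell loses, so this is a normal-play take-away game on strips of safe cells.
Placing X at cell i (0-indexed) of a strip of k safe cells leaves independent strips of sizes max(0, i-2) and max(0, k-i-3). Hence G(k) = mex{ G(max(0,i-2)) XOR G(max(0,k-i-3)) : 0 <= i < k }, with G(0) = 0.
G(1): splits (0,0):0^0=0 -> mex({0}) = 1
G(2): splits (0,0):0^0=0 -> mex({0}) = 1
G(3): splits (0,0):0^0=0 -> mex({0}) = 1
G(4): splits (0,1):0^1=1 (0,0):0^0=0 -> mex({0, 1}) = 2
G(5): splits (0,2):0^1=1 (0,1):0^1=1 (0,0):0^0=0 -> mex({0, 1}) = 2
G(6) = mex({1}) = 0
G(7) = mex({0, 1, 2}) = 3
G(8) = mex({0, 1, 2}) = 3
G(9) = mex({0, 2}) = 1
Therefore G(9) = 1.

1


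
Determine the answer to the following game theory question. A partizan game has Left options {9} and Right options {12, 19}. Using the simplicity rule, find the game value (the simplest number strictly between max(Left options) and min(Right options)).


Left options: {9}, max = 9
Right options: {12, 19}, min = 12
All options are numbers and max(Left) < min(Right), so by the simplicity theorem the value is the simplest (earliest-born) number strictly between 9 and 12.
Integers 10 through 11 all lie strictly between 9 and 12.
Among integers, the simplest (lowest birthday = smallest |n|; 0 is born on day 0, +-n on day n) is 10.
No non-integer in the interval can be simpler: if x is a non-integer in the interval, then floor(x) or ceil(x) also lies in the interval (the interval contains an integer), and both are proper prefixes of x's sign expansion, i.e. born earlier. So the game value is 10.
Game value = 10

10


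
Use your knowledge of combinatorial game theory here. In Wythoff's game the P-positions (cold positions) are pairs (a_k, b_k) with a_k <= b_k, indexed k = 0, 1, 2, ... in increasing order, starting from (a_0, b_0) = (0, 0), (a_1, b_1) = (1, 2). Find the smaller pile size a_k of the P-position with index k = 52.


By Wythoff's theorem, a_k = floor(k * phi) and b_k = floor(k * phi^2) = a_k + k, where phi = (1 + sqrt(5))/2 is the golden ratio.
phi = (1 + sqrt(5))/2 = 1.618034
k = 52
k * phi = 52 * 1.618034 = 84.137767
a_52 = floor(k * phi) = 84

84


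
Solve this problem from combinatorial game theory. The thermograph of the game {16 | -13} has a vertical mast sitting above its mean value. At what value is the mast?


Game = {16 | -13}, a switch {a | b} with numbers a > b.
Its thermograph has left wall a - t and right wall b + t, which meet at t = (a - b)/2, where both equal (a + b)/2. So the mast (mean value) is at (a + b)/2.
Mean = (16 + (-13))/2 = 3/2 = 3/2

3/2


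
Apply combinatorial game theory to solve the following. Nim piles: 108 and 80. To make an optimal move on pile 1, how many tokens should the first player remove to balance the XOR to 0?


Piles: 108 and 80
Current XOR: 108 XOR 80 = 60 (non-zero, so this is an N-position).
To make the XOR zero, we need to find a move that balances the piles.
For pile 1 (size 108): target = 108 XOR 60 = 80
We reduce pile 1 from 108 to 80.
Tokens removed: 108 - 80 = 28
Verification: 80 XOR 80 = 0

28


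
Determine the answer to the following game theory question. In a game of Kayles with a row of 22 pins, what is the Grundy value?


Kayles: a move removes 1 or 2 adjacent pins from a contiguous row.
Removing pins from a row of k leaves two independent rows (a, b) with a + b = k - 1 (one pin) or a + b = k - 2 (two pins); an end removal gives a = 0.
By Sprague-Grundy, G(k) = mex{ G(a) XOR G(b) } over all these splits. G(0) = 0.
G(1): splits (0,0):0^0=0 -> mex({0}) = 1
G(2): splits (0,1):0^1=1 (0,0):0^0=0 -> mex({0, 1}) = 2
G(3): splits (0,2):0^2=2 (1,1):1^1=0 (0,1):0^1=1 -> mex({0, 1, 2}) = 3
G(4): splits (0,3):0^3=3 (1,2):1^2=3 (0,2):0^2=2 (1,1):1^1=0 -> mex({0, 2, 3}) = 1
G(5): splits (0,4):0^1=1 (1,3):1^3=2 (2,2):2^2=0 (0,3):0^3=3 (1,2):1^2=3 -> mex({0, 1, 2, 3}) = 4
G(6) = mex({0, 1, 2, 4}) = 3
G(7) = mex({0, 1, 3, 4, 5}) = 2
G(8) = mex({0, 2, 3, 5, 6}) = 1
G(9) = mex({0, 1, 2, 3, 6, 7}) = 4
G(10) = mex({0, 1, 3, 4, 5, 7}) = 2
G(11) = mex({0, 1, 2, 3, 4, 5}) = 6
G(12) = mex({0, 1, 2, 3, 5, 6, 7}) = 4
G(13) = mex({0, 2, 3, 4, 6, 7}) = 1
G(14) = mex({0, 1, 4, 5, 6, 7}) = 2
G(15) = mex({0, 1, 2, 3, 4, 5, 6}) = 7
G(16) = mex({0, 2, 3, 5, 6, 7}) = 1
G(17) = mex({0, 1, 2, 3, 5, 6, 7}) = 4
G(18) = mex({0, 1, 2, 4, 5, 6}) = 3
G(19) = mex({0, 1, 3, 4, 5, 7}) = 2
G(20) = mex({0, 2, 3, 4, 5, 6, 7}) = 1
G(21) = mex({0, 1, 2, 3, 5, 6, 7}) = 4
G(22) = mex({0, 1, 2, 3, 4, 5, 7}) = 6
Therefore G(22) = 6.

6
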